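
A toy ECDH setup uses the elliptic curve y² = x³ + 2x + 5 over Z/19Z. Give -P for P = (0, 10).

(0, 9)

-(0, 10) = (0, -10 mod 19) = (0, 9).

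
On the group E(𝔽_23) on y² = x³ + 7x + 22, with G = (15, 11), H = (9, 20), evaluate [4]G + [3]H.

First 4G:
Double-and-add on 4 = (100)₂. Start with G = (15, 11) for the leading 1-bit.
double: tangent at (15, 11): λ = (3·15² + 7)/(2·11) ≡ 15/22. 22⁻¹ ≡ 22 (mod 23) since 22·22 = 484 ≡ 1, so λ ≡ 15·22 ≡ 8.
  x = λ² - 15 - 15 = 64 - 30 ≡ 11; y = λ·(15 - 11) - 11 ≡ 21. → (11, 21)
double: tangent at (11, 21): λ = (3·11² + 7)/(2·21) ≡ 2/19. 19⁻¹ ≡ 17 (mod 23) since 19·17 = 323 ≡ 1, so λ ≡ 2·17 ≡ 11.
  x = λ² - 11 - 11 = 121 - 22 ≡ 7; y = λ·(11 - 7) - 21 ≡ 0. → (7, 0)
4G = (7, 0).
Next 3H:
Repeated addition: build up to 3H.
2H: tangent at (9, 20): λ = (3·9² + 7)/(2·20) ≡ 20/17. 17⁻¹ ≡ 19 (mod 23), so λ ≡ 20·19 ≡ 12.
  x = λ² - 9 - 9 = 144 - 18 ≡ 11; y = λ·(9 - 11) - 20 ≡ 2. → (11, 2)
3H: (11, 2) + (9, 20). λ = (20 - 2)/(9 - 11) ≡ 18/21 mod 23. 21⁻¹ ≡ 11 (mod 23), so λ ≡ 14.
  x = λ² - 11 - 9 = 196 - 20 ≡ 15; y = λ·(11 - 15) - 2 ≡ 11. → (15, 11)
3H = (15, 11).
Finally 4G + 3H:
(7, 0) + (15, 11). λ = (11 - 0)/(15 - 7) ≡ 11/8 mod 23. 8⁻¹ ≡ 3 (mod 23) since 8·3 = 24 ≡ 1, so λ ≡ 10.
  x = λ² - 7 - 15 = 100 - 22 ≡ 9; y = λ·(7 - 9) - 0 ≡ 3. → (9, 3)

(9, 3)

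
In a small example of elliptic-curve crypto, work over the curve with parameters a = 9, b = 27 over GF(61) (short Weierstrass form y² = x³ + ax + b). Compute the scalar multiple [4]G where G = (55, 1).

(59, 60)

Repeated addition: build up to 4G.
2G: tangent at (55, 1): λ = (3·55² + 9)/(2·1) ≡ 56/2. 2⁻¹ ≡ 31 (mod 61) since 2·31 = 62 ≡ 1, so λ ≡ 56·31 ≡ 28.
  x = λ² - 55 - 55 = 784 - 110 ≡ 3; y = λ·(55 - 3) - 1 ≡ 52. → (3, 52)
3G: (3, 52) + (55, 1). λ = (1 - 52)/(55 - 3) ≡ 10/52 mod 61. 52⁻¹ ≡ 27 (mod 61), so λ ≡ 26.
  x = λ² - 3 - 55 = 676 - 58 ≡ 8; y = λ·(3 - 8) - 52 ≡ 1. → (8, 1)
4G: (8, 1) + (55, 1). λ = (1 - 1)/(55 - 8) ≡ 0/47 mod 61. 47⁻¹ ≡ 13 (mod 61), so λ ≡ 0.
  x = λ² - 8 - 55 = 0 - 63 ≡ 59; y = λ·(8 - 59) - 1 ≡ 60. → (59, 60)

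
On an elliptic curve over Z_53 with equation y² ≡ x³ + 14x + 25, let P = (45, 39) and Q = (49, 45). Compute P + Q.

(1, 27)

(45, 39) + (49, 45). λ = (45 - 39)/(49 - 45) ≡ 6/4 mod 53. 4⁻¹ ≡ 40 (mod 53), so λ ≡ 28.
  x = λ² - 45 - 49 = 784 - 94 ≡ 1; y = λ·(45 - 1) - 39 ≡ 27. → (1, 27)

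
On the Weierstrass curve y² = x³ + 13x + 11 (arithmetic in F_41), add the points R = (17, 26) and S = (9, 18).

(16, 16)

(17, 26) + (9, 18). λ = (18 - 26)/(9 - 17) ≡ 33/33 mod 41. 33⁻¹ ≡ 5 (mod 41), so λ ≡ 1.
  x = λ² - 17 - 9 = 1 - 26 ≡ 16; y = λ·(17 - 16) - 26 ≡ 16. → (16, 16)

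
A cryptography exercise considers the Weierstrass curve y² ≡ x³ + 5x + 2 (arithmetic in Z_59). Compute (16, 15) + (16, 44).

The two points share x = 16 and their y-coordinates satisfy 15 + 44 ≡ 0 (mod 59), so they are inverses. Their sum is O.

O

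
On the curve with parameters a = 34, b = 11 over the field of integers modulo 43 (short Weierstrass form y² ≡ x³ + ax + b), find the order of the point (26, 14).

2P: tangent at (26, 14): λ = (3·26² + 34)/(2·14) ≡ 41/28. 28⁻¹ ≡ 20 (mod 43), so λ ≡ 41·20 ≡ 3.
  x = λ² - 26 - 26 = 9 - 52 ≡ 0; y = λ·(26 - 0) - 14 ≡ 21. → (0, 21)
3P: (0, 21) + (26, 14). λ = (14 - 21)/(26 - 0) ≡ 36/26 mod 43. 26⁻¹ ≡ 5 (mod 43), so λ ≡ 8.
  x = λ² - 0 - 26 = 64 - 26 ≡ 38; y = λ·(0 - 38) - 21 ≡ 19. → (38, 19)
4P: (38, 19) + (26, 14). λ = (14 - 19)/(26 - 38) ≡ 38/31 mod 43. 31⁻¹ ≡ 25 (mod 43), so λ ≡ 4.
  x = λ² - 38 - 26 = 16 - 64 ≡ 38; y = λ·(38 - 38) - 19 ≡ 24. → (38, 24)
5P: (38, 24) + (26, 14). λ = (14 - 24)/(26 - 38) ≡ 33/31 mod 43. 31⁻¹ ≡ 25 (mod 43) since 31·25 = 775 ≡ 1, so λ ≡ 8.
  x = λ² - 38 - 26 = 64 - 64 ≡ 0; y = λ·(38 - 0) - 24 ≡ 22. → (0, 22)
6P: (0, 22) + (26, 14). λ = (14 - 22)/(26 - 0) ≡ 35/26 mod 43. 26⁻¹ ≡ 5 (mod 43), so λ ≡ 3.
  x = λ² - 0 - 26 = 9 - 26 ≡ 26; y = λ·(0 - 26) - 22 ≡ 29. → (26, 29)
7P: (26, 29) + (26, 14): same x and y₁ ≡ -y₂, so the sum is 𝒪.
7P = 𝒪, so the order is 7.

7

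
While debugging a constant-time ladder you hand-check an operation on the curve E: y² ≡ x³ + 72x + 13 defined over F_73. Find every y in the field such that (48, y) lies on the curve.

x³ + 72x + 13 = 114061 ≡ 35 (mod 73).
Square roots of 35 mod 73: 20 and 53 (since 20² = 400 ≡ 35).

20, 53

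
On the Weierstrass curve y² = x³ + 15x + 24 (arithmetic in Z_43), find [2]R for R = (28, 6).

tangent at (28, 6): λ = (3·28² + 15)/(2·6) ≡ 2/12. 12⁻¹ ≡ 18 (mod 43) since 12·18 = 216 ≡ 1, so λ ≡ 2·18 ≡ 36.
  x = λ² - 28 - 28 = 1296 - 56 ≡ 36; y = λ·(28 - 36) - 6 ≡ 7. → (36, 7)

(36, 7)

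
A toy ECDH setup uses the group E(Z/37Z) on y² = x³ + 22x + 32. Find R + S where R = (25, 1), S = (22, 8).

(16, 15)

(25, 1) + (22, 8). λ = (8 - 1)/(22 - 25) ≡ 7/34 mod 37. 34⁻¹ ≡ 12 (mod 37) since 34·12 = 408 ≡ 1, so λ ≡ 10.
  x = λ² - 25 - 22 = 100 - 47 ≡ 16; y = λ·(25 - 16) - 1 ≡ 15. → (16, 15)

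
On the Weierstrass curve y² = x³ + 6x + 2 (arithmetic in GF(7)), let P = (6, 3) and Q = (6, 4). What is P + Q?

The two points share x = 6 and their y-coordinates satisfy 3 + 4 ≡ 0 (mod 7), so they are inverses. Their sum is the point at infinity.

O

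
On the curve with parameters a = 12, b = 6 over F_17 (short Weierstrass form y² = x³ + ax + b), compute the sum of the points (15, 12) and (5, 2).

(15, 12) + (5, 2). λ = (2 - 12)/(5 - 15) ≡ 7/7 mod 17. 7⁻¹ ≡ 5 (mod 17) since 7·5 = 35 ≡ 1, so λ ≡ 1.
  x = λ² - 15 - 5 = 1 - 20 ≡ 15; y = λ·(15 - 15) - 12 ≡ 5. → (15, 5)

(15, 5)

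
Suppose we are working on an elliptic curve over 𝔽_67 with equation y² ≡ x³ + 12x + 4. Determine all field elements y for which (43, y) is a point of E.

30, 37

x³ + 12x + 4 = 80027 ≡ 29 (mod 67).
Square roots of 29 mod 67: 30 and 37 (since 30² = 900 ≡ 29).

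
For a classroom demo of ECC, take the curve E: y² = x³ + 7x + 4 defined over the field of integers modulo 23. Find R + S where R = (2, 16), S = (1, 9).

(0, 21)

(2, 16) + (1, 9). λ = (9 - 16)/(1 - 2) ≡ 16/22 mod 23. 22⁻¹ ≡ 22 (mod 23) since 22·22 = 484 ≡ 1, so λ ≡ 7.
  x = λ² - 2 - 1 = 49 - 3 ≡ 0; y = λ·(2 - 0) - 16 ≡ 21. → (0, 21)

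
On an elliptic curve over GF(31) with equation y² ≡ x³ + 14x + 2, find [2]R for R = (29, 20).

tangent at (29, 20): λ = (3·29² + 14)/(2·20) ≡ 26/9. 9⁻¹ ≡ 7 (mod 31), so λ ≡ 26·7 ≡ 27.
  x = λ² - 29 - 29 = 729 - 58 ≡ 20; y = λ·(29 - 20) - 20 ≡ 6. → (20, 6)

(20, 6)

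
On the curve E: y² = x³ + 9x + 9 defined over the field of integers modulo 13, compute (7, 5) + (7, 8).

The two points share x = 7 and their y-coordinates satisfy 5 + 8 ≡ 0 (mod 13), so they are inverses. Their sum is ∞.

O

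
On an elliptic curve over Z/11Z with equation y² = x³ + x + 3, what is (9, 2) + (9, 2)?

tangent at (9, 2): λ = (3·9² + 1)/(2·2) ≡ 2/4. 4⁻¹ ≡ 3 (mod 11), so λ ≡ 2·3 ≡ 6.
  x = λ² - 9 - 9 = 36 - 18 ≡ 7; y = λ·(9 - 7) - 2 ≡ 10. → (7, 10)

(7, 10)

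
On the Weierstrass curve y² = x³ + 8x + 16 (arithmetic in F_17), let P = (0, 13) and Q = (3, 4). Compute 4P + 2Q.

First 4P:
Double-and-add on 4 = (100)₂. Start with P = (0, 13) for the leading 1-bit.
double: tangent at (0, 13): λ = (3·0² + 8)/(2·13) ≡ 8/9. 9⁻¹ ≡ 2 (mod 17), so λ ≡ 8·2 ≡ 16.
  x = λ² - 0 - 0 = 256 - 0 ≡ 1; y = λ·(0 - 1) - 13 ≡ 5. → (1, 5)
double: tangent at (1, 5): λ = (3·1² + 8)/(2·5) ≡ 11/10. 10⁻¹ ≡ 12 (mod 17) since 10·12 = 120 ≡ 1, so λ ≡ 11·12 ≡ 13.
  x = λ² - 1 - 1 = 169 - 2 ≡ 14; y = λ·(1 - 14) - 5 ≡ 13. → (14, 13)
4P = (14, 13).
Next 2Q:
Repeated addition: build up to 2Q.
2Q: tangent at (3, 4): λ = (3·3² + 8)/(2·4) ≡ 1/8. 8⁻¹ ≡ 15 (mod 17), so λ ≡ 1·15 ≡ 15.
  x = λ² - 3 - 3 = 225 - 6 ≡ 15; y = λ·(3 - 15) - 4 ≡ 3. → (15, 3)
2Q = (15, 3).
Finally 4P + 2Q:
(14, 13) + (15, 3). λ = (3 - 13)/(15 - 14) ≡ 7/1 mod 17. 1⁻¹ ≡ 1 (mod 17), so λ ≡ 7.
  x = λ² - 14 - 15 = 49 - 29 ≡ 3; y = λ·(14 - 3) - 13 ≡ 13. → (3, 13)

(3, 13)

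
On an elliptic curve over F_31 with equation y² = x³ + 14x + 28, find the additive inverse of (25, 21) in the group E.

(25, 10)

-(25, 21) = (25, -21 mod 31) = (25, 10).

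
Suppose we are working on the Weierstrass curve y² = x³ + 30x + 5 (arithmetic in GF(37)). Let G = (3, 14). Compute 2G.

tangent at (3, 14): λ = (3·3² + 30)/(2·14) ≡ 20/28. 28⁻¹ ≡ 4 (mod 37), so λ ≡ 20·4 ≡ 6.
  x = λ² - 3 - 3 = 36 - 6 ≡ 30; y = λ·(3 - 30) - 14 ≡ 9. → (30, 9)

(30, 9)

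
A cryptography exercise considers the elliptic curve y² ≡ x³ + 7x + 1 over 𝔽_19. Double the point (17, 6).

(4, 13)

tangent at (17, 6): λ = (3·17² + 7)/(2·6) ≡ 0/12. 12⁻¹ ≡ 8 (mod 19) since 12·8 = 96 ≡ 1, so λ ≡ 0·8 ≡ 0.
  x = λ² - 17 - 17 = 0 - 34 ≡ 4; y = λ·(17 - 4) - 6 ≡ 13. → (4, 13)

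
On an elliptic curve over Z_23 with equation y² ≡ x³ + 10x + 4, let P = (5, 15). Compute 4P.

(18, 6)

Repeated addition: build up to 4P.
2P: tangent at (5, 15): λ = (3·5² + 10)/(2·15) ≡ 16/7. 7⁻¹ ≡ 10 (mod 23), so λ ≡ 16·10 ≡ 22.
  x = λ² - 5 - 5 = 484 - 10 ≡ 14; y = λ·(5 - 14) - 15 ≡ 17. → (14, 17)
3P: (14, 17) + (5, 15). λ = (15 - 17)/(5 - 14) ≡ 21/14 mod 23. 14⁻¹ ≡ 5 (mod 23), so λ ≡ 13.
  x = λ² - 14 - 5 = 169 - 19 ≡ 12; y = λ·(14 - 12) - 17 ≡ 9. → (12, 9)
4P: (12, 9) + (5, 15). λ = (15 - 9)/(5 - 12) ≡ 6/16 mod 23. 16⁻¹ ≡ 13 (mod 23), so λ ≡ 9.
  x = λ² - 12 - 5 = 81 - 17 ≡ 18; y = λ·(12 - 18) - 9 ≡ 6. → (18, 6)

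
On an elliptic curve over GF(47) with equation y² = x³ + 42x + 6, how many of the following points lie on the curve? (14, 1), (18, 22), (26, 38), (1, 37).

(14, 1): 1² ≡ 1, rhs ≡ 1 → on.
(18, 22): 22² ≡ 14, rhs ≡ 14 → on.
(26, 38): 38² ≡ 34, rhs ≡ 15 → off.
(1, 37): 37² ≡ 6, rhs ≡ 2 → off.

2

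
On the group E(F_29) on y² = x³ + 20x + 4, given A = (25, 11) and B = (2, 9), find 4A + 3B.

(20, 20)

First 4A:
Repeated addition: build up to 4A.
2A: tangent at (25, 11): λ = (3·25² + 20)/(2·11) ≡ 10/22. 22⁻¹ ≡ 4 (mod 29), so λ ≡ 10·4 ≡ 11.
  x = λ² - 25 - 25 = 121 - 50 ≡ 13; y = λ·(25 - 13) - 11 ≡ 5. → (13, 5)
3A: (13, 5) + (25, 11). λ = (11 - 5)/(25 - 13) ≡ 6/12 mod 29. 12⁻¹ ≡ 17 (mod 29), so λ ≡ 15.
  x = λ² - 13 - 25 = 225 - 38 ≡ 13; y = λ·(13 - 13) - 5 ≡ 24. → (13, 24)
4A: (13, 24) + (25, 11). λ = (11 - 24)/(25 - 13) ≡ 16/12 mod 29. 12⁻¹ ≡ 17 (mod 29) since 12·17 = 204 ≡ 1, so λ ≡ 11.
  x = λ² - 13 - 25 = 121 - 38 ≡ 25; y = λ·(13 - 25) - 24 ≡ 18. → (25, 18)
4A = (25, 18).
Next 3B:
Repeated addition: build up to 3B.
2B: tangent at (2, 9): λ = (3·2² + 20)/(2·9) ≡ 3/18. 18⁻¹ ≡ 21 (mod 29) since 18·21 = 378 ≡ 1, so λ ≡ 3·21 ≡ 5.
  x = λ² - 2 - 2 = 25 - 4 ≡ 21; y = λ·(2 - 21) - 9 ≡ 12. → (21, 12)
3B: (21, 12) + (2, 9). λ = (9 - 12)/(2 - 21) ≡ 26/10 mod 29. 10⁻¹ ≡ 3 (mod 29) since 10·3 = 30 ≡ 1, so λ ≡ 20.
  x = λ² - 21 - 2 = 400 - 23 ≡ 0; y = λ·(21 - 0) - 12 ≡ 2. → (0, 2)
3B = (0, 2).
Finally 4A + 3B:
(25, 18) + (0, 2). λ = (2 - 18)/(0 - 25) ≡ 13/4 mod 29. 4⁻¹ ≡ 22 (mod 29) since 4·22 = 88 ≡ 1, so λ ≡ 25.
  x = λ² - 25 - 0 = 625 - 25 ≡ 20; y = λ·(25 - 20) - 18 ≡ 20. → (20, 20)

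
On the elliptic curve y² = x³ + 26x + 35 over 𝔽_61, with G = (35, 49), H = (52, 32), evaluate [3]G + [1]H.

First 3G:
Repeated addition: build up to 3G.
2G: tangent at (35, 49): λ = (3·35² + 26)/(2·49) ≡ 41/37. 37⁻¹ ≡ 33 (mod 61), so λ ≡ 41·33 ≡ 11.
  x = λ² - 35 - 35 = 121 - 70 ≡ 51; y = λ·(35 - 51) - 49 ≡ 19. → (51, 19)
3G: (51, 19) + (35, 49). λ = (49 - 19)/(35 - 51) ≡ 30/45 mod 61. 45⁻¹ ≡ 19 (mod 61), so λ ≡ 21.
  x = λ² - 51 - 35 = 441 - 86 ≡ 50; y = λ·(51 - 50) - 19 ≡ 2. → (50, 2)
3G = (50, 2).
Finally 3G + H:
(50, 2) + (52, 32). λ = (32 - 2)/(52 - 50) ≡ 30/2 mod 61. 2⁻¹ ≡ 31 (mod 61) since 2·31 = 62 ≡ 1, so λ ≡ 15.
  x = λ² - 50 - 52 = 225 - 102 ≡ 1; y = λ·(50 - 1) - 2 ≡ 1. → (1, 1)

(1, 1)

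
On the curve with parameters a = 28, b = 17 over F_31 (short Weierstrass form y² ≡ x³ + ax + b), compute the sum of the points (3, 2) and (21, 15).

(8, 3)

(3, 2) + (21, 15). λ = (15 - 2)/(21 - 3) ≡ 13/18 mod 31. 18⁻¹ ≡ 19 (mod 31), so λ ≡ 30.
  x = λ² - 3 - 21 = 900 - 24 ≡ 8; y = λ·(3 - 8) - 2 ≡ 3. → (8, 3)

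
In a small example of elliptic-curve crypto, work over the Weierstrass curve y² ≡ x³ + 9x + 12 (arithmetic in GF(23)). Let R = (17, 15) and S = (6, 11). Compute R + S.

(18, 16)

(17, 15) + (6, 11). λ = (11 - 15)/(6 - 17) ≡ 19/12 mod 23. 12⁻¹ ≡ 2 (mod 23), so λ ≡ 15.
  x = λ² - 17 - 6 = 225 - 23 ≡ 18; y = λ·(17 - 18) - 15 ≡ 16. → (18, 16)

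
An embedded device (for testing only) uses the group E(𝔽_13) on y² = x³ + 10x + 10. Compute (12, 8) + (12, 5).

The two points share x = 12 and their y-coordinates satisfy 8 + 5 ≡ 0 (mod 13), so they are inverses. Their sum is O.

O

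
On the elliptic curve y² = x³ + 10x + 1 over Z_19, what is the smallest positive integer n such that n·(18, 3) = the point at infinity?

2P: tangent at (18, 3): λ = (3·18² + 10)/(2·3) ≡ 13/6. 6⁻¹ ≡ 16 (mod 19) since 6·16 = 96 ≡ 1, so λ ≡ 13·16 ≡ 18.
  x = λ² - 18 - 18 = 324 - 36 ≡ 3; y = λ·(18 - 3) - 3 ≡ 1. → (3, 1)
3P: (3, 1) + (18, 3). λ = (3 - 1)/(18 - 3) ≡ 2/15 mod 19. 15⁻¹ ≡ 14 (mod 19), so λ ≡ 9.
  x = λ² - 3 - 18 = 81 - 21 ≡ 3; y = λ·(3 - 3) - 1 ≡ 18. → (3, 18)
4P: (3, 18) + (18, 3). λ = (3 - 18)/(18 - 3) ≡ 4/15 mod 19. 15⁻¹ ≡ 14 (mod 19), so λ ≡ 18.
  x = λ² - 3 - 18 = 324 - 21 ≡ 18; y = λ·(3 - 18) - 18 ≡ 16. → (18, 16)
5P: (18, 16) + (18, 3): same x and y₁ ≡ -y₂, so the sum is the point at infinity.
5P = the point at infinity, so the order is 5.

5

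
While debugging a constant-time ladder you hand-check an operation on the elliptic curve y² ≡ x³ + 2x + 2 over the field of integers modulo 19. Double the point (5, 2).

tangent at (5, 2): λ = (3·5² + 2)/(2·2) ≡ 1/4. 4⁻¹ ≡ 5 (mod 19), so λ ≡ 1·5 ≡ 5.
  x = λ² - 5 - 5 = 25 - 10 ≡ 15; y = λ·(5 - 15) - 2 ≡ 5. → (15, 5)

(15, 5)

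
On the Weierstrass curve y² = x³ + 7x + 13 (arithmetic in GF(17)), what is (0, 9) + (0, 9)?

(15, 5)

tangent at (0, 9): λ = (3·0² + 7)/(2·9) ≡ 7/1. 1⁻¹ ≡ 1 (mod 17), so λ ≡ 7·1 ≡ 7.
  x = λ² - 0 - 0 = 49 - 0 ≡ 15; y = λ·(0 - 15) - 9 ≡ 5. → (15, 5)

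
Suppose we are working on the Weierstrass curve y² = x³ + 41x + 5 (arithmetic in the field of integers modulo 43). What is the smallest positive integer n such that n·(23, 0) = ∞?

2P: (23, 0) + (23, 0): same x and y₁ ≡ -y₂, so the sum is ∞.
2P = ∞, so the order is 2.

2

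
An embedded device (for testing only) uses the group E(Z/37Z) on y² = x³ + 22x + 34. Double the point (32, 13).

tangent at (32, 13): λ = (3·32² + 22)/(2·13) ≡ 23/26. 26⁻¹ ≡ 10 (mod 37), so λ ≡ 23·10 ≡ 8.
  x = λ² - 32 - 32 = 64 - 64 ≡ 0; y = λ·(32 - 0) - 13 ≡ 21. → (0, 21)

(0, 21)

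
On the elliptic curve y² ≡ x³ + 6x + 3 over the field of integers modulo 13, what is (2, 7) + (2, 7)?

tangent at (2, 7): λ = (3·2² + 6)/(2·7) ≡ 5/1. 1⁻¹ ≡ 1 (mod 13), so λ ≡ 5·1 ≡ 5.
  x = λ² - 2 - 2 = 25 - 4 ≡ 8; y = λ·(2 - 8) - 7 ≡ 2. → (8, 2)

(8, 2)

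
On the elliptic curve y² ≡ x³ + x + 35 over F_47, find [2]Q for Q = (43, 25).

(45, 5)

tangent at (43, 25): λ = (3·43² + 1)/(2·25) ≡ 2/3. 3⁻¹ ≡ 16 (mod 47), so λ ≡ 2·16 ≡ 32.
  x = λ² - 43 - 43 = 1024 - 86 ≡ 45; y = λ·(43 - 45) - 25 ≡ 5. → (45, 5)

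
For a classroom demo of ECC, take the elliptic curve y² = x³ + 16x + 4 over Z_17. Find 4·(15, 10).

(16, 2)

Write P = (15, 10).
Repeated addition: build up to 4P.
2P: tangent at (15, 10): λ = (3·15² + 16)/(2·10) ≡ 11/3. 3⁻¹ ≡ 6 (mod 17) since 3·6 = 18 ≡ 1, so λ ≡ 11·6 ≡ 15.
  x = λ² - 15 - 15 = 225 - 30 ≡ 8; y = λ·(15 - 8) - 10 ≡ 10. → (8, 10)
3P: (8, 10) + (15, 10). λ = (10 - 10)/(15 - 8) ≡ 0/7 mod 17. 7⁻¹ ≡ 5 (mod 17), so λ ≡ 0.
  x = λ² - 8 - 15 = 0 - 23 ≡ 11; y = λ·(8 - 11) - 10 ≡ 7. → (11, 7)
4P: (11, 7) + (15, 10). λ = (10 - 7)/(15 - 11) ≡ 3/4 mod 17. 4⁻¹ ≡ 13 (mod 17), so λ ≡ 5.
  x = λ² - 11 - 15 = 25 - 26 ≡ 16; y = λ·(11 - 16) - 7 ≡ 2. → (16, 2)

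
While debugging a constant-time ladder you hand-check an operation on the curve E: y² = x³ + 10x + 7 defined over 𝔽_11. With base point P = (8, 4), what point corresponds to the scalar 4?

Double-and-add on 4 = (100)₂. Start with P = (8, 4) for the leading 1-bit.
double: tangent at (8, 4): λ = (3·8² + 10)/(2·4) ≡ 4/8. 8⁻¹ ≡ 7 (mod 11) since 8·7 = 56 ≡ 1, so λ ≡ 4·7 ≡ 6.
  x = λ² - 8 - 8 = 36 - 16 ≡ 9; y = λ·(8 - 9) - 4 ≡ 1. → (9, 1)
double: tangent at (9, 1): λ = (3·9² + 10)/(2·1) ≡ 0/2. 2⁻¹ ≡ 6 (mod 11), so λ ≡ 0·6 ≡ 0.
  x = λ² - 9 - 9 = 0 - 18 ≡ 4; y = λ·(9 - 4) - 1 ≡ 10. → (4, 10)

(4, 10)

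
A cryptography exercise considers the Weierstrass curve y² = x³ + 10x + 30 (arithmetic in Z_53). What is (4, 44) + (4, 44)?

(5, 24)

tangent at (4, 44): λ = (3·4² + 10)/(2·44) ≡ 5/35. 35⁻¹ ≡ 50 (mod 53), so λ ≡ 5·50 ≡ 38.
  x = λ² - 4 - 4 = 1444 - 8 ≡ 5; y = λ·(4 - 5) - 44 ≡ 24. → (5, 24)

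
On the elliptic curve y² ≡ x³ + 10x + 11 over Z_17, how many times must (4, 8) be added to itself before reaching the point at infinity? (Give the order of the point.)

2P: tangent at (4, 8): λ = (3·4² + 10)/(2·8) ≡ 7/16. 16⁻¹ ≡ 16 (mod 17), so λ ≡ 7·16 ≡ 10.
  x = λ² - 4 - 4 = 100 - 8 ≡ 7; y = λ·(4 - 7) - 8 ≡ 13. → (7, 13)
3P: (7, 13) + (4, 8). λ = (8 - 13)/(4 - 7) ≡ 12/14 mod 17. 14⁻¹ ≡ 11 (mod 17), so λ ≡ 13.
  x = λ² - 7 - 4 = 169 - 11 ≡ 5; y = λ·(7 - 5) - 13 ≡ 13. → (5, 13)
4P: (5, 13) + (4, 8). λ = (8 - 13)/(4 - 5) ≡ 12/16 mod 17. 16⁻¹ ≡ 16 (mod 17), so λ ≡ 5.
  x = λ² - 5 - 4 = 25 - 9 ≡ 16; y = λ·(5 - 16) - 13 ≡ 0. → (16, 0)
5P: (16, 0) + (4, 8). λ = (8 - 0)/(4 - 16) ≡ 8/5 mod 17. 5⁻¹ ≡ 7 (mod 17), so λ ≡ 5.
  x = λ² - 16 - 4 = 25 - 20 ≡ 5; y = λ·(16 - 5) - 0 ≡ 4. → (5, 4)
6P: (5, 4) + (4, 8). λ = (8 - 4)/(4 - 5) ≡ 4/16 mod 17. 16⁻¹ ≡ 16 (mod 17) since 16·16 = 256 ≡ 1, so λ ≡ 13.
  x = λ² - 5 - 4 = 169 - 9 ≡ 7; y = λ·(5 - 7) - 4 ≡ 4. → (7, 4)
7P: (7, 4) + (4, 8). λ = (8 - 4)/(4 - 7) ≡ 4/14 mod 17. 14⁻¹ ≡ 11 (mod 17), so λ ≡ 10.
  x = λ² - 7 - 4 = 100 - 11 ≡ 4; y = λ·(7 - 4) - 4 ≡ 9. → (4, 9)
8P: (4, 9) + (4, 8): same x and y₁ ≡ -y₂, so the sum is the point at infinity.
8P = the point at infinity, so the order is 8.

8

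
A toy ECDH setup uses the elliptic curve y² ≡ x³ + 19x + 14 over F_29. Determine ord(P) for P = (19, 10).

2P: tangent at (19, 10): λ = (3·19² + 19)/(2·10) ≡ 0/20. 20⁻¹ ≡ 16 (mod 29), so λ ≡ 0·16 ≡ 0.
  x = λ² - 19 - 19 = 0 - 38 ≡ 20; y = λ·(19 - 20) - 10 ≡ 19. → (20, 19)
3P: (20, 19) + (19, 10). λ = (10 - 19)/(19 - 20) ≡ 20/28 mod 29. 28⁻¹ ≡ 28 (mod 29), so λ ≡ 9.
  x = λ² - 20 - 19 = 81 - 39 ≡ 13; y = λ·(20 - 13) - 19 ≡ 15. → (13, 15)
4P: (13, 15) + (19, 10). λ = (10 - 15)/(19 - 13) ≡ 24/6 mod 29. 6⁻¹ ≡ 5 (mod 29), so λ ≡ 4.
  x = λ² - 13 - 19 = 16 - 32 ≡ 13; y = λ·(13 - 13) - 15 ≡ 14. → (13, 14)
5P: (13, 14) + (19, 10). λ = (10 - 14)/(19 - 13) ≡ 25/6 mod 29. 6⁻¹ ≡ 5 (mod 29) since 6·5 = 30 ≡ 1, so λ ≡ 9.
  x = λ² - 13 - 19 = 81 - 32 ≡ 20; y = λ·(13 - 20) - 14 ≡ 10. → (20, 10)
6P: (20, 10) + (19, 10). λ = (10 - 10)/(19 - 20) ≡ 0/28 mod 29. 28⁻¹ ≡ 28 (mod 29), so λ ≡ 0.
  x = λ² - 20 - 19 = 0 - 39 ≡ 19; y = λ·(20 - 19) - 10 ≡ 19. → (19, 19)
7P: (19, 19) + (19, 10): same x and y₁ ≡ -y₂, so the sum is the point at infinity.
7P = the point at infinity, so the order is 7.

7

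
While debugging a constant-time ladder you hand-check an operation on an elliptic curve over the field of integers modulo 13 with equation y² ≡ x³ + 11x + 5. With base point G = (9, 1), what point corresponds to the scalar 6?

Repeated addition: build up to 6G.
2G: tangent at (9, 1): λ = (3·9² + 11)/(2·1) ≡ 7/2. 2⁻¹ ≡ 7 (mod 13), so λ ≡ 7·7 ≡ 10.
  x = λ² - 9 - 9 = 100 - 18 ≡ 4; y = λ·(9 - 4) - 1 ≡ 10. → (4, 10)
3G: (4, 10) + (9, 1). λ = (1 - 10)/(9 - 4) ≡ 4/5 mod 13. 5⁻¹ ≡ 8 (mod 13) since 5·8 = 40 ≡ 1, so λ ≡ 6.
  x = λ² - 4 - 9 = 36 - 13 ≡ 10; y = λ·(4 - 10) - 10 ≡ 6. → (10, 6)
4G: (10, 6) + (9, 1). λ = (1 - 6)/(9 - 10) ≡ 8/12 mod 13. 12⁻¹ ≡ 12 (mod 13) since 12·12 = 144 ≡ 1, so λ ≡ 5.
  x = λ² - 10 - 9 = 25 - 19 ≡ 6; y = λ·(10 - 6) - 6 ≡ 1. → (6, 1)
5G: (6, 1) + (9, 1). λ = (1 - 1)/(9 - 6) ≡ 0/3 mod 13. 3⁻¹ ≡ 9 (mod 13), so λ ≡ 0.
  x = λ² - 6 - 9 = 0 - 15 ≡ 11; y = λ·(6 - 11) - 1 ≡ 12. → (11, 12)
6G: (11, 12) + (9, 1). λ = (1 - 12)/(9 - 11) ≡ 2/11 mod 13. 11⁻¹ ≡ 6 (mod 13) since 11·6 = 66 ≡ 1, so λ ≡ 12.
  x = λ² - 11 - 9 = 144 - 20 ≡ 7; y = λ·(11 - 7) - 12 ≡ 10. → (7, 10)

(7, 10)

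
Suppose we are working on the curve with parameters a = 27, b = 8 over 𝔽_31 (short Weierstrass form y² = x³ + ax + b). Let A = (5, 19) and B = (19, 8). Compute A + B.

(16, 14)

(5, 19) + (19, 8). λ = (8 - 19)/(19 - 5) ≡ 20/14 mod 31. 14⁻¹ ≡ 20 (mod 31), so λ ≡ 28.
  x = λ² - 5 - 19 = 784 - 24 ≡ 16; y = λ·(5 - 16) - 19 ≡ 14. → (16, 14)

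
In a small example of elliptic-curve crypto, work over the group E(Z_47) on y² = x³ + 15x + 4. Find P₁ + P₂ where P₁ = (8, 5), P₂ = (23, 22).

(20, 19)

(8, 5) + (23, 22). λ = (22 - 5)/(23 - 8) ≡ 17/15 mod 47. 15⁻¹ ≡ 22 (mod 47), so λ ≡ 45.
  x = λ² - 8 - 23 = 2025 - 31 ≡ 20; y = λ·(8 - 20) - 5 ≡ 19. → (20, 19)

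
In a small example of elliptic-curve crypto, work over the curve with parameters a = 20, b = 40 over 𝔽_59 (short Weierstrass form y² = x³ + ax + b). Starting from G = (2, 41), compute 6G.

(19, 9)

Double-and-add on 6 = (110)₂. Start with G = (2, 41) for the leading 1-bit.
double: tangent at (2, 41): λ = (3·2² + 20)/(2·41) ≡ 32/23. 23⁻¹ ≡ 18 (mod 59), so λ ≡ 32·18 ≡ 45.
  x = λ² - 2 - 2 = 2025 - 4 ≡ 15; y = λ·(2 - 15) - 41 ≡ 23. → (15, 23)
add G: (15, 23) + (2, 41). λ = (41 - 23)/(2 - 15) ≡ 18/46 mod 59. 46⁻¹ ≡ 9 (mod 59) since 46·9 = 414 ≡ 1, so λ ≡ 44.
  x = λ² - 15 - 2 = 1936 - 17 ≡ 31; y = λ·(15 - 31) - 23 ≡ 40. → (31, 40)
double: tangent at (31, 40): λ = (3·31² + 20)/(2·40) ≡ 12/21. 21⁻¹ ≡ 45 (mod 59) since 21·45 = 945 ≡ 1, so λ ≡ 12·45 ≡ 9.
  x = λ² - 31 - 31 = 81 - 62 ≡ 19; y = λ·(31 - 19) - 40 ≡ 9. → (19, 9)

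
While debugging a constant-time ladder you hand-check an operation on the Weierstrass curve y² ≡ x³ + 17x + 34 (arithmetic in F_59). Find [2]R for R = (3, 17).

tangent at (3, 17): λ = (3·3² + 17)/(2·17) ≡ 44/34. 34⁻¹ ≡ 33 (mod 59) since 34·33 = 1122 ≡ 1, so λ ≡ 44·33 ≡ 36.
  x = λ² - 3 - 3 = 1296 - 6 ≡ 51; y = λ·(3 - 51) - 17 ≡ 25. → (51, 25)

(51, 25)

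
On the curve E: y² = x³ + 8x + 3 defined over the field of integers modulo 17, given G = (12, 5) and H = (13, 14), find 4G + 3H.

First 4G:
Repeated addition: build up to 4G.
2G: tangent at (12, 5): λ = (3·12² + 8)/(2·5) ≡ 15/10. 10⁻¹ ≡ 12 (mod 17), so λ ≡ 15·12 ≡ 10.
  x = λ² - 12 - 12 = 100 - 24 ≡ 8; y = λ·(12 - 8) - 5 ≡ 1. → (8, 1)
3G: (8, 1) + (12, 5). λ = (5 - 1)/(12 - 8) ≡ 4/4 mod 17. 4⁻¹ ≡ 13 (mod 17), so λ ≡ 1.
  x = λ² - 8 - 12 = 1 - 20 ≡ 15; y = λ·(8 - 15) - 1 ≡ 9. → (15, 9)
4G: (15, 9) + (12, 5). λ = (5 - 9)/(12 - 15) ≡ 13/14 mod 17. 14⁻¹ ≡ 11 (mod 17) since 14·11 = 154 ≡ 1, so λ ≡ 7.
  x = λ² - 15 - 12 = 49 - 27 ≡ 5; y = λ·(15 - 5) - 9 ≡ 10. → (5, 10)
4G = (5, 10).
Next 3H:
Repeated addition: build up to 3H.
2H: tangent at (13, 14): λ = (3·13² + 8)/(2·14) ≡ 5/11. 11⁻¹ ≡ 14 (mod 17) since 11·14 = 154 ≡ 1, so λ ≡ 5·14 ≡ 2.
  x = λ² - 13 - 13 = 4 - 26 ≡ 12; y = λ·(13 - 12) - 14 ≡ 5. → (12, 5)
3H: (12, 5) + (13, 14). λ = (14 - 5)/(13 - 12) ≡ 9/1 mod 17. 1⁻¹ ≡ 1 (mod 17), so λ ≡ 9.
  x = λ² - 12 - 13 = 81 - 25 ≡ 5; y = λ·(12 - 5) - 5 ≡ 7. → (5, 7)
3H = (5, 7).
Finally 4G + 3H:
(5, 10) + (5, 7): same x and y₁ ≡ -y₂, so the sum is O.

O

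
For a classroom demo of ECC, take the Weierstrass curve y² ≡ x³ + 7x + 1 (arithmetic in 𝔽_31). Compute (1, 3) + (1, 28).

O

The two points share x = 1 and their y-coordinates satisfy 3 + 28 ≡ 0 (mod 31), so they are inverses. Their sum is the point at infinity.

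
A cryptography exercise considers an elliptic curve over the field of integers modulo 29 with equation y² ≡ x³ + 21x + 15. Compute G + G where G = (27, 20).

(13, 22)

tangent at (27, 20): λ = (3·27² + 21)/(2·20) ≡ 4/11. 11⁻¹ ≡ 8 (mod 29) since 11·8 = 88 ≡ 1, so λ ≡ 4·8 ≡ 3.
  x = λ² - 27 - 27 = 9 - 54 ≡ 13; y = λ·(27 - 13) - 20 ≡ 22. → (13, 22)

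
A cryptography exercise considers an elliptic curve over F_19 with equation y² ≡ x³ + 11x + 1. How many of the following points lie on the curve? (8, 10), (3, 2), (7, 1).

1

(8, 10): 10² ≡ 5, rhs ≡ 12 → off.
(3, 2): 2² ≡ 4, rhs ≡ 4 → on.
(7, 1): 1² ≡ 1, rhs ≡ 3 → off.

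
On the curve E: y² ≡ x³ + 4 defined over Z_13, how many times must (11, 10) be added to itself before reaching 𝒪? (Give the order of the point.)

2P: tangent at (11, 10): λ = (3·11² + 0)/(2·10) ≡ 12/7. 7⁻¹ ≡ 2 (mod 13), so λ ≡ 12·2 ≡ 11.
  x = λ² - 11 - 11 = 121 - 22 ≡ 8; y = λ·(11 - 8) - 10 ≡ 10. → (8, 10)
3P: (8, 10) + (11, 10). λ = (10 - 10)/(11 - 8) ≡ 0/3 mod 13. 3⁻¹ ≡ 9 (mod 13), so λ ≡ 0.
  x = λ² - 8 - 11 = 0 - 19 ≡ 7; y = λ·(8 - 7) - 10 ≡ 3. → (7, 3)
4P: (7, 3) + (11, 10). λ = (10 - 3)/(11 - 7) ≡ 7/4 mod 13. 4⁻¹ ≡ 10 (mod 13), so λ ≡ 5.
  x = λ² - 7 - 11 = 25 - 18 ≡ 7; y = λ·(7 - 7) - 3 ≡ 10. → (7, 10)
5P: (7, 10) + (11, 10). λ = (10 - 10)/(11 - 7) ≡ 0/4 mod 13. 4⁻¹ ≡ 10 (mod 13), so λ ≡ 0.
  x = λ² - 7 - 11 = 0 - 18 ≡ 8; y = λ·(7 - 8) - 10 ≡ 3. → (8, 3)
6P: (8, 3) + (11, 10). λ = (10 - 3)/(11 - 8) ≡ 7/3 mod 13. 3⁻¹ ≡ 9 (mod 13) since 3·9 = 27 ≡ 1, so λ ≡ 11.
  x = λ² - 8 - 11 = 121 - 19 ≡ 11; y = λ·(8 - 11) - 3 ≡ 3. → (11, 3)
7P: (11, 3) + (11, 10): same x and y₁ ≡ -y₂, so the sum is 𝒪.
7P = 𝒪, so the order is 7.

7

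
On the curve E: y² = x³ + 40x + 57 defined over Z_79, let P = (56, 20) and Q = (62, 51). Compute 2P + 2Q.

(1, 16)

First 2P:
Repeated addition: build up to 2P.
2P: tangent at (56, 20): λ = (3·56² + 40)/(2·20) ≡ 47/40. 40⁻¹ ≡ 2 (mod 79) since 40·2 = 80 ≡ 1, so λ ≡ 47·2 ≡ 15.
  x = λ² - 56 - 56 = 225 - 112 ≡ 34; y = λ·(56 - 34) - 20 ≡ 73. → (34, 73)
2P = (34, 73).
Next 2Q:
Repeated addition: build up to 2Q.
2Q: tangent at (62, 51): λ = (3·62² + 40)/(2·51) ≡ 38/23. 23⁻¹ ≡ 55 (mod 79), so λ ≡ 38·55 ≡ 36.
  x = λ² - 62 - 62 = 1296 - 124 ≡ 66; y = λ·(62 - 66) - 51 ≡ 42. → (66, 42)
2Q = (66, 42).
Finally 2P + 2Q:
(34, 73) + (66, 42). λ = (42 - 73)/(66 - 34) ≡ 48/32 mod 79. 32⁻¹ ≡ 42 (mod 79) since 32·42 = 1344 ≡ 1, so λ ≡ 41.
  x = λ² - 34 - 66 = 1681 - 100 ≡ 1; y = λ·(34 - 1) - 73 ≡ 16. → (1, 16)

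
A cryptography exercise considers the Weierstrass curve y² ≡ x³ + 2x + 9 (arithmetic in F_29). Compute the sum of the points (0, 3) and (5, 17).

(4, 9)

(0, 3) + (5, 17). λ = (17 - 3)/(5 - 0) ≡ 14/5 mod 29. 5⁻¹ ≡ 6 (mod 29), so λ ≡ 26.
  x = λ² - 0 - 5 = 676 - 5 ≡ 4; y = λ·(0 - 4) - 3 ≡ 9. → (4, 9)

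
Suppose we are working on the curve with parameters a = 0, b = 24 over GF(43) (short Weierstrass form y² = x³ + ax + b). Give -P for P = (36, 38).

(36, 5)

-(36, 38) = (36, -38 mod 43) = (36, 5).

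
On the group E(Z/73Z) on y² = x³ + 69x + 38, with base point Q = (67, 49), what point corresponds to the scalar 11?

Repeated addition: build up to 11Q.
2Q: tangent at (67, 49): λ = (3·67² + 69)/(2·49) ≡ 31/25. 25⁻¹ ≡ 38 (mod 73), so λ ≡ 31·38 ≡ 10.
  x = λ² - 67 - 67 = 100 - 134 ≡ 39; y = λ·(67 - 39) - 49 ≡ 12. → (39, 12)
3Q: (39, 12) + (67, 49). λ = (49 - 12)/(67 - 39) ≡ 37/28 mod 73. 28⁻¹ ≡ 60 (mod 73) since 28·60 = 1680 ≡ 1, so λ ≡ 30.
  x = λ² - 39 - 67 = 900 - 106 ≡ 64; y = λ·(39 - 64) - 12 ≡ 41. → (64, 41)
4Q: (64, 41) + (67, 49). λ = (49 - 41)/(67 - 64) ≡ 8/3 mod 73. 3⁻¹ ≡ 49 (mod 73), so λ ≡ 27.
  x = λ² - 64 - 67 = 729 - 131 ≡ 14; y = λ·(64 - 14) - 41 ≡ 68. → (14, 68)
5Q: (14, 68) + (67, 49). λ = (49 - 68)/(67 - 14) ≡ 54/53 mod 73. 53⁻¹ ≡ 62 (mod 73) since 53·62 = 3286 ≡ 1, so λ ≡ 63.
  x = λ² - 14 - 67 = 3969 - 81 ≡ 19; y = λ·(14 - 19) - 68 ≡ 55. → (19, 55)
6Q: (19, 55) + (67, 49). λ = (49 - 55)/(67 - 19) ≡ 67/48 mod 73. 48⁻¹ ≡ 35 (mod 73), so λ ≡ 9.
  x = λ² - 19 - 67 = 81 - 86 ≡ 68; y = λ·(19 - 68) - 55 ≡ 15. → (68, 15)
7Q: (68, 15) + (67, 49). λ = (49 - 15)/(67 - 68) ≡ 34/72 mod 73. 72⁻¹ ≡ 72 (mod 73) since 72·72 = 5184 ≡ 1, so λ ≡ 39.
  x = λ² - 68 - 67 = 1521 - 135 ≡ 72; y = λ·(68 - 72) - 15 ≡ 48. → (72, 48)
8Q: (72, 48) + (67, 49). λ = (49 - 48)/(67 - 72) ≡ 1/68 mod 73. 68⁻¹ ≡ 29 (mod 73) since 68·29 = 1972 ≡ 1, so λ ≡ 29.
  x = λ² - 72 - 67 = 841 - 139 ≡ 45; y = λ·(72 - 45) - 48 ≡ 5. → (45, 5)
9Q: (45, 5) + (67, 49). λ = (49 - 5)/(67 - 45) ≡ 44/22 mod 73. 22⁻¹ ≡ 10 (mod 73) since 22·10 = 220 ≡ 1, so λ ≡ 2.
  x = λ² - 45 - 67 = 4 - 112 ≡ 38; y = λ·(45 - 38) - 5 ≡ 9. → (38, 9)
10Q: (38, 9) + (67, 49). λ = (49 - 9)/(67 - 38) ≡ 40/29 mod 73. 29⁻¹ ≡ 68 (mod 73) since 29·68 = 1972 ≡ 1, so λ ≡ 19.
  x = λ² - 38 - 67 = 361 - 105 ≡ 37; y = λ·(38 - 37) - 9 ≡ 10. → (37, 10)
11Q: (37, 10) + (67, 49). λ = (49 - 10)/(67 - 37) ≡ 39/30 mod 73. 30⁻¹ ≡ 56 (mod 73), so λ ≡ 67.
  x = λ² - 37 - 67 = 4489 - 104 ≡ 5; y = λ·(37 - 5) - 10 ≡ 17. → (5, 17)

(5, 17)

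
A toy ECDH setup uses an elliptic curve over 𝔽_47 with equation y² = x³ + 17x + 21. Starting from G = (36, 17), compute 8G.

(36, 30)

Repeated addition: build up to 8G.
2G: tangent at (36, 17): λ = (3·36² + 17)/(2·17) ≡ 4/34. 34⁻¹ ≡ 18 (mod 47) since 34·18 = 612 ≡ 1, so λ ≡ 4·18 ≡ 25.
  x = λ² - 36 - 36 = 625 - 72 ≡ 36; y = λ·(36 - 36) - 17 ≡ 30. → (36, 30)
3G: (36, 30) + (36, 17): same x and y₁ ≡ -y₂, so the sum is the point at infinity.
4G: the point at infinity + (36, 17) = (36, 17) (identity).
5G: tangent at (36, 17): λ = (3·36² + 17)/(2·17) ≡ 4/34. 34⁻¹ ≡ 18 (mod 47), so λ ≡ 4·18 ≡ 25.
  x = λ² - 36 - 36 = 625 - 72 ≡ 36; y = λ·(36 - 36) - 17 ≡ 30. → (36, 30)
6G: (36, 30) + (36, 17): same x and y₁ ≡ -y₂, so the sum is the point at infinity.
7G: the point at infinity + (36, 17) = (36, 17) (identity).
8G: tangent at (36, 17): λ = (3·36² + 17)/(2·17) ≡ 4/34. 34⁻¹ ≡ 18 (mod 47), so λ ≡ 4·18 ≡ 25.
  x = λ² - 36 - 36 = 625 - 72 ≡ 36; y = λ·(36 - 36) - 17 ≡ 30. → (36, 30)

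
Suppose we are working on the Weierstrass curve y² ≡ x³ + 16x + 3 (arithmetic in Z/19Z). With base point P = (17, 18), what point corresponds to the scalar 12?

(1, 18)

Repeated addition: build up to 12P.
2P: tangent at (17, 18): λ = (3·17² + 16)/(2·18) ≡ 9/17. 17⁻¹ ≡ 9 (mod 19), so λ ≡ 9·9 ≡ 5.
  x = λ² - 17 - 17 = 25 - 34 ≡ 10; y = λ·(17 - 10) - 18 ≡ 17. → (10, 17)
3P: (10, 17) + (17, 18). λ = (18 - 17)/(17 - 10) ≡ 1/7 mod 19. 7⁻¹ ≡ 11 (mod 19), so λ ≡ 11.
  x = λ² - 10 - 17 = 121 - 27 ≡ 18; y = λ·(10 - 18) - 17 ≡ 9. → (18, 9)
4P: (18, 9) + (17, 18). λ = (18 - 9)/(17 - 18) ≡ 9/18 mod 19. 18⁻¹ ≡ 18 (mod 19) since 18·18 = 324 ≡ 1, so λ ≡ 10.
  x = λ² - 18 - 17 = 100 - 35 ≡ 8; y = λ·(18 - 8) - 9 ≡ 15. → (8, 15)
5P: (8, 15) + (17, 18). λ = (18 - 15)/(17 - 8) ≡ 3/9 mod 19. 9⁻¹ ≡ 17 (mod 19), so λ ≡ 13.
  x = λ² - 8 - 17 = 169 - 25 ≡ 11; y = λ·(8 - 11) - 15 ≡ 3. → (11, 3)
6P: (11, 3) + (17, 18). λ = (18 - 3)/(17 - 11) ≡ 15/6 mod 19. 6⁻¹ ≡ 16 (mod 19), so λ ≡ 12.
  x = λ² - 11 - 17 = 144 - 28 ≡ 2; y = λ·(11 - 2) - 3 ≡ 10. → (2, 10)
7P: (2, 10) + (17, 18). λ = (18 - 10)/(17 - 2) ≡ 8/15 mod 19. 15⁻¹ ≡ 14 (mod 19), so λ ≡ 17.
  x = λ² - 2 - 17 = 289 - 19 ≡ 4; y = λ·(2 - 4) - 10 ≡ 13. → (4, 13)
8P: (4, 13) + (17, 18). λ = (18 - 13)/(17 - 4) ≡ 5/13 mod 19. 13⁻¹ ≡ 3 (mod 19), so λ ≡ 15.
  x = λ² - 4 - 17 = 225 - 21 ≡ 14; y = λ·(4 - 14) - 13 ≡ 8. → (14, 8)
9P: (14, 8) + (17, 18). λ = (18 - 8)/(17 - 14) ≡ 10/3 mod 19. 3⁻¹ ≡ 13 (mod 19) since 3·13 = 39 ≡ 1, so λ ≡ 16.
  x = λ² - 14 - 17 = 256 - 31 ≡ 16; y = λ·(14 - 16) - 8 ≡ 17. → (16, 17)
10P: (16, 17) + (17, 18). λ = (18 - 17)/(17 - 16) ≡ 1/1 mod 19. 1⁻¹ ≡ 1 (mod 19), so λ ≡ 1.
  x = λ² - 16 - 17 = 1 - 33 ≡ 6; y = λ·(16 - 6) - 17 ≡ 12. → (6, 12)
11P: (6, 12) + (17, 18). λ = (18 - 12)/(17 - 6) ≡ 6/11 mod 19. 11⁻¹ ≡ 7 (mod 19) since 11·7 = 77 ≡ 1, so λ ≡ 4.
  x = λ² - 6 - 17 = 16 - 23 ≡ 12; y = λ·(6 - 12) - 12 ≡ 2. → (12, 2)
12P: (12, 2) + (17, 18). λ = (18 - 2)/(17 - 12) ≡ 16/5 mod 19. 5⁻¹ ≡ 4 (mod 19) since 5·4 = 20 ≡ 1, so λ ≡ 7.
  x = λ² - 12 - 17 = 49 - 29 ≡ 1; y = λ·(12 - 1) - 2 ≡ 18. → (1, 18)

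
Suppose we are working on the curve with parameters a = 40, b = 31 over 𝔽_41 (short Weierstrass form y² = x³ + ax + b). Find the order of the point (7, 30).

2P: tangent at (7, 30): λ = (3·7² + 40)/(2·30) ≡ 23/19. 19⁻¹ ≡ 13 (mod 41), so λ ≡ 23·13 ≡ 12.
  x = λ² - 7 - 7 = 144 - 14 ≡ 7; y = λ·(7 - 7) - 30 ≡ 11. → (7, 11)
3P: (7, 11) + (7, 30): same x and y₁ ≡ -y₂, so the sum is 𝒪.
3P = 𝒪, so the order is 3.

3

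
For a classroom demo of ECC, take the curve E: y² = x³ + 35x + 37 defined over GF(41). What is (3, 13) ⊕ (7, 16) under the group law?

(29, 29)

(3, 13) + (7, 16). λ = (16 - 13)/(7 - 3) ≡ 3/4 mod 41. 4⁻¹ ≡ 31 (mod 41), so λ ≡ 11.
  x = λ² - 3 - 7 = 121 - 10 ≡ 29; y = λ·(3 - 29) - 13 ≡ 29. → (29, 29)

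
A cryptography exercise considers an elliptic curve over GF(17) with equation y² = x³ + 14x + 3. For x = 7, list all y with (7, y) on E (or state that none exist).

x³ + 14x + 3 = 444 ≡ 2 (mod 17).
Square roots of 2 mod 17: 6 and 11 (since 6² = 36 ≡ 2).

6, 11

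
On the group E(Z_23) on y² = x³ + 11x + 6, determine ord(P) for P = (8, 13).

8

2P: tangent at (8, 13): λ = (3·8² + 11)/(2·13) ≡ 19/3. 3⁻¹ ≡ 8 (mod 23), so λ ≡ 19·8 ≡ 14.
  x = λ² - 8 - 8 = 196 - 16 ≡ 19; y = λ·(8 - 19) - 13 ≡ 17. → (19, 17)
3P: (19, 17) + (8, 13). λ = (13 - 17)/(8 - 19) ≡ 19/12 mod 23. 12⁻¹ ≡ 2 (mod 23) since 12·2 = 24 ≡ 1, so λ ≡ 15.
  x = λ² - 19 - 8 = 225 - 27 ≡ 14; y = λ·(19 - 14) - 17 ≡ 12. → (14, 12)
4P: (14, 12) + (8, 13). λ = (13 - 12)/(8 - 14) ≡ 1/17 mod 23. 17⁻¹ ≡ 19 (mod 23) since 17·19 = 323 ≡ 1, so λ ≡ 19.
  x = λ² - 14 - 8 = 361 - 22 ≡ 17; y = λ·(14 - 17) - 12 ≡ 0. → (17, 0)
5P: (17, 0) + (8, 13). λ = (13 - 0)/(8 - 17) ≡ 13/14 mod 23. 14⁻¹ ≡ 5 (mod 23) since 14·5 = 70 ≡ 1, so λ ≡ 19.
  x = λ² - 17 - 8 = 361 - 25 ≡ 14; y = λ·(17 - 14) - 0 ≡ 11. → (14, 11)
6P: (14, 11) + (8, 13). λ = (13 - 11)/(8 - 14) ≡ 2/17 mod 23. 17⁻¹ ≡ 19 (mod 23), so λ ≡ 15.
  x = λ² - 14 - 8 = 225 - 22 ≡ 19; y = λ·(14 - 19) - 11 ≡ 6. → (19, 6)
7P: (19, 6) + (8, 13). λ = (13 - 6)/(8 - 19) ≡ 7/12 mod 23. 12⁻¹ ≡ 2 (mod 23), so λ ≡ 14.
  x = λ² - 19 - 8 = 196 - 27 ≡ 8; y = λ·(19 - 8) - 6 ≡ 10. → (8, 10)
8P: (8, 10) + (8, 13): same x and y₁ ≡ -y₂, so the sum is ∞.
8P = ∞, so the order is 8.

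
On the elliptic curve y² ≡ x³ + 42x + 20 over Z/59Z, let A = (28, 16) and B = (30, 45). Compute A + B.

(49, 4)

(28, 16) + (30, 45). λ = (45 - 16)/(30 - 28) ≡ 29/2 mod 59. 2⁻¹ ≡ 30 (mod 59), so λ ≡ 44.
  x = λ² - 28 - 30 = 1936 - 58 ≡ 49; y = λ·(28 - 49) - 16 ≡ 4. → (49, 4)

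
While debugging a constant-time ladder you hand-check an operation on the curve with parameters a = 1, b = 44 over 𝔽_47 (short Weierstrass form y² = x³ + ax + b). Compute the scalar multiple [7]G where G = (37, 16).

(7, 26)

Double-and-add on 7 = (111)₂. Start with G = (37, 16) for the leading 1-bit.
double: tangent at (37, 16): λ = (3·37² + 1)/(2·16) ≡ 19/32. 32⁻¹ ≡ 25 (mod 47) since 32·25 = 800 ≡ 1, so λ ≡ 19·25 ≡ 5.
  x = λ² - 37 - 37 = 25 - 74 ≡ 45; y = λ·(37 - 45) - 16 ≡ 38. → (45, 38)
add G: (45, 38) + (37, 16). λ = (16 - 38)/(37 - 45) ≡ 25/39 mod 47. 39⁻¹ ≡ 41 (mod 47), so λ ≡ 38.
  x = λ² - 45 - 37 = 1444 - 82 ≡ 46; y = λ·(45 - 46) - 38 ≡ 18. → (46, 18)
double: tangent at (46, 18): λ = (3·46² + 1)/(2·18) ≡ 4/36. 36⁻¹ ≡ 17 (mod 47) since 36·17 = 612 ≡ 1, so λ ≡ 4·17 ≡ 21.
  x = λ² - 46 - 46 = 441 - 92 ≡ 20; y = λ·(46 - 20) - 18 ≡ 11. → (20, 11)
add G: (20, 11) + (37, 16). λ = (16 - 11)/(37 - 20) ≡ 5/17 mod 47. 17⁻¹ ≡ 36 (mod 47), so λ ≡ 39.
  x = λ² - 20 - 37 = 1521 - 57 ≡ 7; y = λ·(20 - 7) - 11 ≡ 26. → (7, 26)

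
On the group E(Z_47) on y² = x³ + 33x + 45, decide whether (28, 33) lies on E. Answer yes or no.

no

y² = 33² ≡ 8; x³ + 33x + 45 = 22921 ≡ 32 (mod 47). 8 ≠ 32.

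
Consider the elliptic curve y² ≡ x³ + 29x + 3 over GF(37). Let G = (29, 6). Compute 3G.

Repeated addition: build up to 3G.
2G: tangent at (29, 6): λ = (3·29² + 29)/(2·6) ≡ 36/12. 12⁻¹ ≡ 34 (mod 37) since 12·34 = 408 ≡ 1, so λ ≡ 36·34 ≡ 3.
  x = λ² - 29 - 29 = 9 - 58 ≡ 25; y = λ·(29 - 25) - 6 ≡ 6. → (25, 6)
3G: (25, 6) + (29, 6). λ = (6 - 6)/(29 - 25) ≡ 0/4 mod 37. 4⁻¹ ≡ 28 (mod 37), so λ ≡ 0.
  x = λ² - 25 - 29 = 0 - 54 ≡ 20; y = λ·(25 - 20) - 6 ≡ 31. → (20, 31)

(20, 31)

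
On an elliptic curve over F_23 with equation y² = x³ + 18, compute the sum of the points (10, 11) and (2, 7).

(10, 11) + (2, 7). λ = (7 - 11)/(2 - 10) ≡ 19/15 mod 23. 15⁻¹ ≡ 20 (mod 23), so λ ≡ 12.
  x = λ² - 10 - 2 = 144 - 12 ≡ 17; y = λ·(10 - 17) - 11 ≡ 20. → (17, 20)

(17, 20)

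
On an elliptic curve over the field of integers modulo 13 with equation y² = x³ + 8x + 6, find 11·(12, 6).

Write P = (12, 6).
Repeated addition: build up to 11P.
2P: tangent at (12, 6): λ = (3·12² + 8)/(2·6) ≡ 11/12. 12⁻¹ ≡ 12 (mod 13) since 12·12 = 144 ≡ 1, so λ ≡ 11·12 ≡ 2.
  x = λ² - 12 - 12 = 4 - 24 ≡ 6; y = λ·(12 - 6) - 6 ≡ 6. → (6, 6)
3P: (6, 6) + (12, 6). λ = (6 - 6)/(12 - 6) ≡ 0/6 mod 13. 6⁻¹ ≡ 11 (mod 13), so λ ≡ 0.
  x = λ² - 6 - 12 = 0 - 18 ≡ 8; y = λ·(6 - 8) - 6 ≡ 7. → (8, 7)
4P: (8, 7) + (12, 6). λ = (6 - 7)/(12 - 8) ≡ 12/4 mod 13. 4⁻¹ ≡ 10 (mod 13), so λ ≡ 3.
  x = λ² - 8 - 12 = 9 - 20 ≡ 2; y = λ·(8 - 2) - 7 ≡ 11. → (2, 11)
5P: (2, 11) + (12, 6). λ = (6 - 11)/(12 - 2) ≡ 8/10 mod 13. 10⁻¹ ≡ 4 (mod 13) since 10·4 = 40 ≡ 1, so λ ≡ 6.
  x = λ² - 2 - 12 = 36 - 14 ≡ 9; y = λ·(2 - 9) - 11 ≡ 12. → (9, 12)
6P: (9, 12) + (12, 6). λ = (6 - 12)/(12 - 9) ≡ 7/3 mod 13. 3⁻¹ ≡ 9 (mod 13), so λ ≡ 11.
  x = λ² - 9 - 12 = 121 - 21 ≡ 9; y = λ·(9 - 9) - 12 ≡ 1. → (9, 1)
7P: (9, 1) + (12, 6). λ = (6 - 1)/(12 - 9) ≡ 5/3 mod 13. 3⁻¹ ≡ 9 (mod 13) since 3·9 = 27 ≡ 1, so λ ≡ 6.
  x = λ² - 9 - 12 = 36 - 21 ≡ 2; y = λ·(9 - 2) - 1 ≡ 2. → (2, 2)
8P: (2, 2) + (12, 6). λ = (6 - 2)/(12 - 2) ≡ 4/10 mod 13. 10⁻¹ ≡ 4 (mod 13), so λ ≡ 3.
  x = λ² - 2 - 12 = 9 - 14 ≡ 8; y = λ·(2 - 8) - 2 ≡ 6. → (8, 6)
9P: (8, 6) + (12, 6). λ = (6 - 6)/(12 - 8) ≡ 0/4 mod 13. 4⁻¹ ≡ 10 (mod 13) since 4·10 = 40 ≡ 1, so λ ≡ 0.
  x = λ² - 8 - 12 = 0 - 20 ≡ 6; y = λ·(8 - 6) - 6 ≡ 7. → (6, 7)
10P: (6, 7) + (12, 6). λ = (6 - 7)/(12 - 6) ≡ 12/6 mod 13. 6⁻¹ ≡ 11 (mod 13), so λ ≡ 2.
  x = λ² - 6 - 12 = 4 - 18 ≡ 12; y = λ·(6 - 12) - 7 ≡ 7. → (12, 7)
11P: (12, 7) + (12, 6): same x and y₁ ≡ -y₂, so the sum is 𝒪.

O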